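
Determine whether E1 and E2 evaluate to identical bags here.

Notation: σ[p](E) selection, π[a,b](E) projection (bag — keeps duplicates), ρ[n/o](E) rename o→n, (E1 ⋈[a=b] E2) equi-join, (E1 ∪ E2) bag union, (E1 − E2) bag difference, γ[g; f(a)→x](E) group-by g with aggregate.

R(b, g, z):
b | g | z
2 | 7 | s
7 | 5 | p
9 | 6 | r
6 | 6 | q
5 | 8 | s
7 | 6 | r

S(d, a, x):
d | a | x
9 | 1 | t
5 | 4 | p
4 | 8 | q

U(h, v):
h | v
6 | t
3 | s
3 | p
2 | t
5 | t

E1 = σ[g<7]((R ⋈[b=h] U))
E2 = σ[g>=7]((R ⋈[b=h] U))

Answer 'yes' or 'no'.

E1 per-node cardinality:
  R → 6
  U → 5
  (R ⋈[b=h] U) → 3
  σ[g<7]((R ⋈[b=h] U)) → 1
E2 per-node cardinality:
  R → 6
  U → 5
  (R ⋈[b=h] U) → 3
  σ[g>=7]((R ⋈[b=h] U)) → 2

E1 result:
b | g | z | h | v
6 | 6 | q | 6 | t
E2 result:
b | g | z | h | v
2 | 7 | s | 2 | t
5 | 8 | s | 5 | t
Witness: (5, 8, 's', 5, 't') appears 0× in E1 but 1× in E2.

no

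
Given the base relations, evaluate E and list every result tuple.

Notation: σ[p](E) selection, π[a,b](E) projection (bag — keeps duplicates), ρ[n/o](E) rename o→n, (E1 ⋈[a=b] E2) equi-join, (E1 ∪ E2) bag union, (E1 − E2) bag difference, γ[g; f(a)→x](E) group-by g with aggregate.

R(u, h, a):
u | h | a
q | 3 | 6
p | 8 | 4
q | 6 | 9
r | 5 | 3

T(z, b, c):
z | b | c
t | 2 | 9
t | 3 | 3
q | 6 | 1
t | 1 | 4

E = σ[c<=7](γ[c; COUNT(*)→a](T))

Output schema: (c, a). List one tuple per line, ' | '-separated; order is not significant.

Row counts bottom-up:
  T → 4
  γ[c; COUNT(*)→a](T) → 4
  σ[c<=7](γ[c; COUNT(*)→a](T)) → 3

== RESULT ==
c | a
1 | 1
3 | 1
4 | 1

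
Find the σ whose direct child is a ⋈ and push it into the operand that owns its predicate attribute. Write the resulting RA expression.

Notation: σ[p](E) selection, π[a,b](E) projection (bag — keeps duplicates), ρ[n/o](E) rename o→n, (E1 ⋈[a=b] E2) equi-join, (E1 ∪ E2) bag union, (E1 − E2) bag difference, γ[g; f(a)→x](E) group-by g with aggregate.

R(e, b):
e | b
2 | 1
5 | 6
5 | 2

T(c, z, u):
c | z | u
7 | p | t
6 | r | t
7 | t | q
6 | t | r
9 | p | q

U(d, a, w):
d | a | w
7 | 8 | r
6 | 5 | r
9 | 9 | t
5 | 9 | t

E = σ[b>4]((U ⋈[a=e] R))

σ filters on b, owned by the right side.
E' = (U ⋈[a=e] σ[b>4](R))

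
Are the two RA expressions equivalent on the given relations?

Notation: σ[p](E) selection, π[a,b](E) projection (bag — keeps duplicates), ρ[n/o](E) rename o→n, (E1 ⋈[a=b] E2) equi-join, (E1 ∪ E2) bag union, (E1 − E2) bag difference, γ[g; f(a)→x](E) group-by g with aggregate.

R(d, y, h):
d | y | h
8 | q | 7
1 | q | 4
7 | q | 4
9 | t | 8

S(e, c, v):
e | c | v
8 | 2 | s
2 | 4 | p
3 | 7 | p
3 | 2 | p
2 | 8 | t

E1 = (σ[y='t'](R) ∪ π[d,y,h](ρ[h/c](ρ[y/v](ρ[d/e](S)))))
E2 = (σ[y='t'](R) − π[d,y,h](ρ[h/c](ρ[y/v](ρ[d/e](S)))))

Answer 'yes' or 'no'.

E1 per-node cardinality:
  R → 4
  σ[y='t'](R) → 1
  S → 5
  ρ[d/e](S) → 5
  ρ[y/v](ρ[d/e](S)) → 5
  ρ[h/c](ρ[y/v](ρ[d/e](S))) → 5
  π[d,y,h](ρ[h/c](ρ[y/v](ρ[d/e](S)))) → 5
  (σ[y='t'](R) ∪ π[d,y,h](ρ[h/c](ρ[y/v](ρ[d/e](S))))) → 6
E2 per-node cardinality:
  R → 4
  σ[y='t'](R) → 1
  S → 5
  ρ[d/e](S) → 5
  ρ[y/v](ρ[d/e](S)) → 5
  ρ[h/c](ρ[y/v](ρ[d/e](S))) → 5
  π[d,y,h](ρ[h/c](ρ[y/v](ρ[d/e](S)))) → 5
  (σ[y='t'](R) − π[d,y,h](ρ[h/c](ρ[y/v](ρ[d/e](S))))) → 1

E1 result:
d | y | h
2 | p | 4
2 | t | 8
3 | p | 2
3 | p | 7
8 | s | 2
9 | t | 8
E2 result:
d | y | h
9 | t | 8
Witness: (2, 't', 8) appears 1× in E1 but 0× in E2.

no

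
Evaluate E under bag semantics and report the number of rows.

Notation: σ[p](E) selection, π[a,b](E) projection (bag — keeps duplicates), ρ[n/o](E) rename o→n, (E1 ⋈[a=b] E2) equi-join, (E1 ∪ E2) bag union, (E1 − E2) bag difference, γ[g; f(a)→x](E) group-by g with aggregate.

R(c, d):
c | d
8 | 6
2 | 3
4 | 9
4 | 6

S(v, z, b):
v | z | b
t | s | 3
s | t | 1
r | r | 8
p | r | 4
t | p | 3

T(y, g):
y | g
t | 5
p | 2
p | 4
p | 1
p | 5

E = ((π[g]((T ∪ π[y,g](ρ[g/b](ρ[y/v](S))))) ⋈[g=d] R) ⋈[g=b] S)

Row counts bottom-up:
  T → 5
  S → 5
  ρ[y/v](S) → 5
  ρ[g/b](ρ[y/v](S)) → 5
  π[y,g](ρ[g/b](ρ[y/v](S))) → 5
  (T ∪ π[y,g](ρ[g/b](ρ[y/v](S)))) → 10
  π[g]((T ∪ π[y,g](ρ[g/b](ρ[y/v](S))))) → 10
  R → 4
  (π[g]((T ∪ π[y,g](ρ[g/b](ρ[y/v](S))))) ⋈[g=d] R) → 2
  S → 5
  ((π[g]((T ∪ π[y,g](ρ[g/b](ρ[y/v](S))))) ⋈[g=d] R) ⋈[g=b] S) → 4

|E| = 4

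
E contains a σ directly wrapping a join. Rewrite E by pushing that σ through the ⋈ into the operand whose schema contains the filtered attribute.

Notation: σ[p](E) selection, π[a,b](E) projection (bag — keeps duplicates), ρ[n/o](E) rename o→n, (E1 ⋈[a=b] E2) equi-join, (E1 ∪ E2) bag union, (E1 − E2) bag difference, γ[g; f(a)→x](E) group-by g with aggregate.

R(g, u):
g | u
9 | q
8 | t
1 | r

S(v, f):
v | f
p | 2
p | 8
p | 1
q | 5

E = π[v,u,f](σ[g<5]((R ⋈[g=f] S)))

σ filters on g, owned by the left side.
E' = π[v,u,f]((σ[g<5](R) ⋈[g=f] S))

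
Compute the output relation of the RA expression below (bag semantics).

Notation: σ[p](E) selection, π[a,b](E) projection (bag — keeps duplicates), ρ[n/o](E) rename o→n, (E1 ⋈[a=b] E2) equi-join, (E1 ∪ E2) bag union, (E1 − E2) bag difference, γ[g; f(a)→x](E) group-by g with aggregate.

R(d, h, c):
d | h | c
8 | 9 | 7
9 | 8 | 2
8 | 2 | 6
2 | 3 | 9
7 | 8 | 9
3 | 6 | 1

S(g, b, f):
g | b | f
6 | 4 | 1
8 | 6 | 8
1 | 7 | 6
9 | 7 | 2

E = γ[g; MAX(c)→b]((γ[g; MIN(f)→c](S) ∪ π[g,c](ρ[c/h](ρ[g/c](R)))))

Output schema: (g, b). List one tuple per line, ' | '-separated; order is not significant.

Row counts bottom-up:
  S → 4
  γ[g; MIN(f)→c](S) → 4
  R → 6
  ρ[g/c](R) → 6
  ρ[c/h](ρ[g/c](R)) → 6
  π[g,c](ρ[c/h](ρ[g/c](R))) → 6
  (γ[g; MIN(f)→c](S) ∪ π[g,c](ρ[c/h](ρ[g/c](R)))) → 10
  γ[g; MAX(c)→b]((γ[g; MIN(f)→c](S) ∪ π[g,c](ρ[c/h](ρ[g/c](R))))) → 6

== RESULT ==
g | b
1 | 6
2 | 8
6 | 2
7 | 9
8 | 8
9 | 8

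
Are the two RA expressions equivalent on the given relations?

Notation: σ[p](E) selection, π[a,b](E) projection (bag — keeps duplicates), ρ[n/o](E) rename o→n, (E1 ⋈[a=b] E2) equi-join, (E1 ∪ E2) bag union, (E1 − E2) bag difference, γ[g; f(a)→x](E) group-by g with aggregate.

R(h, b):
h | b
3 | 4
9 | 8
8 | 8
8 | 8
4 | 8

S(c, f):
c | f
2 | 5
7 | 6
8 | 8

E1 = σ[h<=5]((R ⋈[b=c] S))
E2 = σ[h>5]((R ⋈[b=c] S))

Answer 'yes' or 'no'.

E1 per-node cardinality:
  R → 5
  S → 3
  (R ⋈[b=c] S) → 4
  σ[h<=5]((R ⋈[b=c] S)) → 1
E2 per-node cardinality:
  R → 5
  S → 3
  (R ⋈[b=c] S) → 4
  σ[h>5]((R ⋈[b=c] S)) → 3

E1 result:
h | b | c | f
4 | 8 | 8 | 8
E2 result:
h | b | c | f
8 | 8 | 8 | 8
8 | 8 | 8 | 8
9 | 8 | 8 | 8
Witness: (4, 8, 8, 8) appears 1× in E1 but 0× in E2.

no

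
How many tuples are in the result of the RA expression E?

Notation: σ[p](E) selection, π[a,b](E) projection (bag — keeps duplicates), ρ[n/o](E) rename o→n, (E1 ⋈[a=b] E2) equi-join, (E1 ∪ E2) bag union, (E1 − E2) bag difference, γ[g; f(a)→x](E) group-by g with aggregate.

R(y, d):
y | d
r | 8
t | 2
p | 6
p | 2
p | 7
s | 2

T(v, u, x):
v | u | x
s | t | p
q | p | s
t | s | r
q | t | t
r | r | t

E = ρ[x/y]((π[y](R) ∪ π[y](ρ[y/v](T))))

Per-node cardinality:
  R → 6
  π[y](R) → 6
  T → 5
  ρ[y/v](T) → 5
  π[y](ρ[y/v](T)) → 5
  (π[y](R) ∪ π[y](ρ[y/v](T))) → 11
  ρ[x/y]((π[y](R) ∪ π[y](ρ[y/v](T)))) → 11

|E| = 11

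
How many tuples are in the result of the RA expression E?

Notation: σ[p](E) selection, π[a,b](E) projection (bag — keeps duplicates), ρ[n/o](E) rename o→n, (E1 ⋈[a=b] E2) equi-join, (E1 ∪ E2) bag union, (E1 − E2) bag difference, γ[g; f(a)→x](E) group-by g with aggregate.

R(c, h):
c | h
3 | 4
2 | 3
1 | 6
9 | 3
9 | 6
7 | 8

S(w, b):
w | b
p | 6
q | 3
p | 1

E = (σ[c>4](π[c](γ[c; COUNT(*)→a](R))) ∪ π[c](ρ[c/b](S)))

Subexpression sizes:
  R → 6
  γ[c; COUNT(*)→a](R) → 5
  π[c](γ[c; COUNT(*)→a](R)) → 5
  σ[c>4](π[c](γ[c; COUNT(*)→a](R))) → 2
  S → 3
  ρ[c/b](S) → 3
  π[c](ρ[c/b](S)) → 3
  (σ[c>4](π[c](γ[c; COUNT(*)→a](R))) ∪ π[c](ρ[c/b](S))) → 5

|E| = 5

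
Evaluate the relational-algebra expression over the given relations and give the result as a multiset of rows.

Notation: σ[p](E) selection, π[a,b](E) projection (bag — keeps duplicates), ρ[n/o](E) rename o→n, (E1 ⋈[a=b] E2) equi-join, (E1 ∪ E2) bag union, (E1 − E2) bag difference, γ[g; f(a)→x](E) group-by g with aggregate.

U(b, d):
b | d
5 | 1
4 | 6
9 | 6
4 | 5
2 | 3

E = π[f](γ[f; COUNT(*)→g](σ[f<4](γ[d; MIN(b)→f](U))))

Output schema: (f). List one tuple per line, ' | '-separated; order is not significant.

Per-node cardinality:
  U → 5
  γ[d; MIN(b)→f](U) → 4
  σ[f<4](γ[d; MIN(b)→f](U)) → 1
  γ[f; COUNT(*)→g](σ[f<4](γ[d; MIN(b)→f](U))) → 1
  π[f](γ[f; COUNT(*)→g](σ[f<4](γ[d; MIN(b)→f](U)))) → 1

== RESULT ==
f
2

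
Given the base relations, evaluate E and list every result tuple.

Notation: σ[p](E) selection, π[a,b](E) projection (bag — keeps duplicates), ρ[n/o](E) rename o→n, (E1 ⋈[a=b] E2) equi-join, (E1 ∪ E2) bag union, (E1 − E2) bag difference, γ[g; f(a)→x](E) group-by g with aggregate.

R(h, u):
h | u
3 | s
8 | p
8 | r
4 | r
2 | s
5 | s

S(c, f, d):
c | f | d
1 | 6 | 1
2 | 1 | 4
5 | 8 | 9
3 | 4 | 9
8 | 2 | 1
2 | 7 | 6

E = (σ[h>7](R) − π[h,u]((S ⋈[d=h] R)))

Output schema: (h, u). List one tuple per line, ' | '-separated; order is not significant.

Subexpression sizes:
  R → 6
  σ[h>7](R) → 2
  S → 6
  R → 6
  (S ⋈[d=h] R) → 1
  π[h,u]((S ⋈[d=h] R)) → 1
  (σ[h>7](R) − π[h,u]((S ⋈[d=h] R))) → 2

== RESULT ==
h | u
8 | p
8 | r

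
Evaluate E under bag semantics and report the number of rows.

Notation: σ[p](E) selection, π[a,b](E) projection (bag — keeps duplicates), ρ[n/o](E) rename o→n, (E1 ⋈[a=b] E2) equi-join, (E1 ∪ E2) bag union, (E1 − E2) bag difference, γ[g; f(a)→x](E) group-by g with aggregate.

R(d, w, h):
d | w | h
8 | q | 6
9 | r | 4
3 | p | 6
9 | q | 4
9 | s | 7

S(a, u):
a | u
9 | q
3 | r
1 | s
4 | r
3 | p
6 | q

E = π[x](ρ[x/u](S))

Subexpression sizes:
  S → 6
  ρ[x/u](S) → 6
  π[x](ρ[x/u](S)) → 6

|E| = 6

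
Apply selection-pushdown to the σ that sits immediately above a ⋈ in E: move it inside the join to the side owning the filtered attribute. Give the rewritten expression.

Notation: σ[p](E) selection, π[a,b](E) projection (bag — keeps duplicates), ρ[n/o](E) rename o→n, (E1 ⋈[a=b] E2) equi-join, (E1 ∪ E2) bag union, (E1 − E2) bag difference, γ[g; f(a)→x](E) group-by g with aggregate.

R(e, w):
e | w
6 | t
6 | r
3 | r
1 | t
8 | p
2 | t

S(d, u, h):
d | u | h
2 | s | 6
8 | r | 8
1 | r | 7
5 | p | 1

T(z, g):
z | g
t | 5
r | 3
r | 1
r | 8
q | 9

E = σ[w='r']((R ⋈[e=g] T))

σ filters on w, owned by the left side.
E' = (σ[w='r'](R) ⋈[e=g] T)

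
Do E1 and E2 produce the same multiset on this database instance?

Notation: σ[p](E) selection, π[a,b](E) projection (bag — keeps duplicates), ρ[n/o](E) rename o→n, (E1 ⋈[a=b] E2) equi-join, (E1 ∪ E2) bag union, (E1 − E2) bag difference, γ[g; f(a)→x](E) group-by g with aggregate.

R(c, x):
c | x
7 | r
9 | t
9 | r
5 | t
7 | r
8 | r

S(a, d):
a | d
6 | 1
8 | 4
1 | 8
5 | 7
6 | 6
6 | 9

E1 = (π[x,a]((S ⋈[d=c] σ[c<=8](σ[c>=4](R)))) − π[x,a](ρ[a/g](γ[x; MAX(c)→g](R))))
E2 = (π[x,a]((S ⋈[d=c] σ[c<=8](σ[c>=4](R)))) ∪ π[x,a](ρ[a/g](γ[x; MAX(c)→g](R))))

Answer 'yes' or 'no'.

E1 subexpression sizes:
  S → 6
  R → 6
  σ[c>=4](R) → 6
  σ[c<=8](σ[c>=4](R)) → 4
  (S ⋈[d=c] σ[c<=8](σ[c>=4](R))) → 3
  π[x,a]((S ⋈[d=c] σ[c<=8](σ[c>=4](R)))) → 3
  R → 6
  γ[x; MAX(c)→g](R) → 2
  ρ[a/g](γ[x; MAX(c)→g](R)) → 2
  π[x,a](ρ[a/g](γ[x; MAX(c)→g](R))) → 2
  (π[x,a]((S ⋈[d=c] σ[c<=8](σ[c>=4](R)))) − π[x,a](ρ[a/g](γ[x; MAX(c)→g](R)))) → 3
E2 subexpression sizes:
  S → 6
  R → 6
  σ[c>=4](R) → 6
  σ[c<=8](σ[c>=4](R)) → 4
  (S ⋈[d=c] σ[c<=8](σ[c>=4](R))) → 3
  π[x,a]((S ⋈[d=c] σ[c<=8](σ[c>=4](R)))) → 3
  R → 6
  γ[x; MAX(c)→g](R) → 2
  ρ[a/g](γ[x; MAX(c)→g](R)) → 2
  π[x,a](ρ[a/g](γ[x; MAX(c)→g](R))) → 2
  (π[x,a]((S ⋈[d=c] σ[c<=8](σ[c>=4](R)))) ∪ π[x,a](ρ[a/g](γ[x; MAX(c)→g](R)))) → 5

E1 result:
x | a
r | 1
r | 5
r | 5
E2 result:
x | a
r | 1
r | 5
r | 5
r | 9
t | 9
Witness: ('t', 9) appears 0× in E1 but 1× in E2.

no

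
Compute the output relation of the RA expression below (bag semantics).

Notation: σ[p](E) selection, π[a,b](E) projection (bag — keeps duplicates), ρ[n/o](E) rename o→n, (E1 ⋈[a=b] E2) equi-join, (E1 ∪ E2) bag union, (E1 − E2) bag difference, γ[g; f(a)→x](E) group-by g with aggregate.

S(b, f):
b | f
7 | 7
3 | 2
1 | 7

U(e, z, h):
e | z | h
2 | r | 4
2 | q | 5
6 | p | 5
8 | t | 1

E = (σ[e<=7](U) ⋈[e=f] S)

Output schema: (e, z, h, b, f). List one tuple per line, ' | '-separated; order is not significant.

Subexpression sizes:
  U → 4
  σ[e<=7](U) → 3
  S → 3
  (σ[e<=7](U) ⋈[e=f] S) → 2

== RESULT ==
e | z | h | b | f
2 | q | 5 | 3 | 2
2 | r | 4 | 3 | 2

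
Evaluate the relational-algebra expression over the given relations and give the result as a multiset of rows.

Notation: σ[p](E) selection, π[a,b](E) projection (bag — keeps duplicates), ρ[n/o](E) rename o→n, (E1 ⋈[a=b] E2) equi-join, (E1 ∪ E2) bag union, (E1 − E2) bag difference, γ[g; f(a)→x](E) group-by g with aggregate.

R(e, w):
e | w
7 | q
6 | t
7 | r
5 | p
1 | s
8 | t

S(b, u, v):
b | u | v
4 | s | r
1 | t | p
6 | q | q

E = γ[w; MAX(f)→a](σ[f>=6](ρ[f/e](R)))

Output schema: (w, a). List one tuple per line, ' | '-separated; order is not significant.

Stepwise |·|:
  R → 6
  ρ[f/e](R) → 6
  σ[f>=6](ρ[f/e](R)) → 4
  γ[w; MAX(f)→a](σ[f>=6](ρ[f/e](R))) → 3

== RESULT ==
w | a
q | 7
r | 7
t | 8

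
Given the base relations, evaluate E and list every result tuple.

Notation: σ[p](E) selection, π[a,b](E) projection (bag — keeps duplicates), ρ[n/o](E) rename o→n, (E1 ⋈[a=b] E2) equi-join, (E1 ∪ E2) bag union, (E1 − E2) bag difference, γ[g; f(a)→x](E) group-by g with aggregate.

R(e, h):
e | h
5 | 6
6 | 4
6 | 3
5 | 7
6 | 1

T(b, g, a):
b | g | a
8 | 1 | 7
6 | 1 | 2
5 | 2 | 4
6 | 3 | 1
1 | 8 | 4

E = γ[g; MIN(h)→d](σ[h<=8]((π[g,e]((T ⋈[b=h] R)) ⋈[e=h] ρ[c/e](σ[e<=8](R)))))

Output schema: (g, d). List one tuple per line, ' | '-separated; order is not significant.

Row counts bottom-up:
  T → 5
  R → 5
  (T ⋈[b=h] R) → 3
  π[g,e]((T ⋈[b=h] R)) → 3
  R → 5
  σ[e<=8](R) → 5
  ρ[c/e](σ[e<=8](R)) → 5
  (π[g,e]((T ⋈[b=h] R)) ⋈[e=h] ρ[c/e](σ[e<=8](R))) → 1
  σ[h<=8]((π[g,e]((T ⋈[b=h] R)) ⋈[e=h] ρ[c/e](σ[e<=8](R)))) → 1
  γ[g; MIN(h)→d](σ[h<=8]((π[g,e]((T ⋈[b=h] R)) ⋈[e=h] ρ[c/e](σ[e<=8](R))))) → 1

== RESULT ==
g | d
8 | 6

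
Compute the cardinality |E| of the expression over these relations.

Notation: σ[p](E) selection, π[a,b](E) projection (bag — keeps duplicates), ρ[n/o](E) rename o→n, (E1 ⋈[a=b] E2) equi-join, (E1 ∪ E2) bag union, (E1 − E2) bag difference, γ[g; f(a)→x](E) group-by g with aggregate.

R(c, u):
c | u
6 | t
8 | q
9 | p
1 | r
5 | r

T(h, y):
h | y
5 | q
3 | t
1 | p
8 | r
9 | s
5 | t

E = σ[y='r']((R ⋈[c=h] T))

Stepwise |·|:
  R → 5
  T → 6
  (R ⋈[c=h] T) → 5
  σ[y='r']((R ⋈[c=h] T)) → 1

|E| = 1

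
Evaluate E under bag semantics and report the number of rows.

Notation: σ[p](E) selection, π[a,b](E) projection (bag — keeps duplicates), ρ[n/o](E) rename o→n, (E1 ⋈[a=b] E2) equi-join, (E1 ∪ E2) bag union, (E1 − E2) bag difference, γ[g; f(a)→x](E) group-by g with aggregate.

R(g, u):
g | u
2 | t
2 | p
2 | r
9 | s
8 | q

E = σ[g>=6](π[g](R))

Row counts bottom-up:
  R → 5
  π[g](R) → 5
  σ[g>=6](π[g](R)) → 2

|E| = 2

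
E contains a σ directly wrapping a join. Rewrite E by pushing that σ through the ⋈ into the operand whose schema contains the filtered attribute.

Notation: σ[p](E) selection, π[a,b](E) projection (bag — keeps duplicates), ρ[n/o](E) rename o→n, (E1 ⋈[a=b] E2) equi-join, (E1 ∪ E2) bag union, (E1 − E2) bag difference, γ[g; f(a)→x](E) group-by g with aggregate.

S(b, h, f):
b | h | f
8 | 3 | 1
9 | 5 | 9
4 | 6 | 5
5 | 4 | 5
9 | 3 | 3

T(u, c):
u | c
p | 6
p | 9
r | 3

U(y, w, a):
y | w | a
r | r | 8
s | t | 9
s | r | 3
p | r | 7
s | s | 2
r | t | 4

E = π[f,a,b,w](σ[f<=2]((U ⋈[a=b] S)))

σ filters on f, owned by the right side.
E' = π[f,a,b,w]((U ⋈[a=b] σ[f<=2](S)))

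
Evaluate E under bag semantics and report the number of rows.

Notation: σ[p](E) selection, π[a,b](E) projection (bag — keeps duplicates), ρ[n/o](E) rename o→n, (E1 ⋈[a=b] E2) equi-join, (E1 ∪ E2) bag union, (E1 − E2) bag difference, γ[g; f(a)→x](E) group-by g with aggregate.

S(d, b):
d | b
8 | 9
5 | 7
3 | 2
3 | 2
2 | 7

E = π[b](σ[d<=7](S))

Per-node cardinality:
  S → 5
  σ[d<=7](S) → 4
  π[b](σ[d<=7](S)) → 4

|E| = 4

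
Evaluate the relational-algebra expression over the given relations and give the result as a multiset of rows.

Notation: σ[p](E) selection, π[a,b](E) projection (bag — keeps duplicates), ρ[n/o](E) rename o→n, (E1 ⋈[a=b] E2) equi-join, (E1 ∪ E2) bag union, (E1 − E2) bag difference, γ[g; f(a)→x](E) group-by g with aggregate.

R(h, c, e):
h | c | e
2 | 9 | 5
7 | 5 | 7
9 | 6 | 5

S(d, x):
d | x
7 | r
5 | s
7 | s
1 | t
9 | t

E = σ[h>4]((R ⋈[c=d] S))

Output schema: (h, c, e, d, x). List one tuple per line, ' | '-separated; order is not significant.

Stepwise |·|:
  R → 3
  S → 5
  (R ⋈[c=d] S) → 2
  σ[h>4]((R ⋈[c=d] S)) → 1

== RESULT ==
h | c | e | d | x
7 | 5 | 7 | 5 | s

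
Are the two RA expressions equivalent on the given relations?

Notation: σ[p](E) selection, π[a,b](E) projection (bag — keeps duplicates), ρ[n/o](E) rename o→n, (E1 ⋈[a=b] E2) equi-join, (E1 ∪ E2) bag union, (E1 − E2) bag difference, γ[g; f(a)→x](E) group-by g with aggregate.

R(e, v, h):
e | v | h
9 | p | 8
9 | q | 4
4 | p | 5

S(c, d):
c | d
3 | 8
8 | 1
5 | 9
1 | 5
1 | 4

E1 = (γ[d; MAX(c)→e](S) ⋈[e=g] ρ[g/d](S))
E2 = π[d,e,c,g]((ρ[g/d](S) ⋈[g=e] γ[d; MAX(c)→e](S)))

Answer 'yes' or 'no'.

E1 subexpression sizes:
  S → 5
  γ[d; MAX(c)→e](S) → 5
  S → 5
  ρ[g/d](S) → 5
  (γ[d; MAX(c)→e](S) ⋈[e=g] ρ[g/d](S)) → 4
E2 subexpression sizes:
  S → 5
  ρ[g/d](S) → 5
  S → 5
  γ[d; MAX(c)→e](S) → 5
  (ρ[g/d](S) ⋈[g=e] γ[d; MAX(c)→e](S)) → 4
  π[d,e,c,g]((ρ[g/d](S) ⋈[g=e] γ[d; MAX(c)→e](S))) → 4

E1 and E2 produce the same multiset:
d | e | c | g
1 | 8 | 3 | 8
4 | 1 | 8 | 1
5 | 1 | 8 | 1
9 | 5 | 1 | 5

yes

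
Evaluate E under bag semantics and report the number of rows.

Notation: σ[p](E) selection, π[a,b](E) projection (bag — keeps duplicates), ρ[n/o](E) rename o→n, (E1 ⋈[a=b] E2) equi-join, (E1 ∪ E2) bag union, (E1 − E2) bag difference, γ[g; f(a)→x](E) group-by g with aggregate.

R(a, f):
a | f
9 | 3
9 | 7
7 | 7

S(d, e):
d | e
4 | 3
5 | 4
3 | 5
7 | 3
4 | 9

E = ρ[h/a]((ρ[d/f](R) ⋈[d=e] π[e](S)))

Subexpression sizes:
  R → 3
  ρ[d/f](R) → 3
  S → 5
  π[e](S) → 5
  (ρ[d/f](R) ⋈[d=e] π[e](S)) → 2
  ρ[h/a]((ρ[d/f](R) ⋈[d=e] π[e](S))) → 2

|E| = 2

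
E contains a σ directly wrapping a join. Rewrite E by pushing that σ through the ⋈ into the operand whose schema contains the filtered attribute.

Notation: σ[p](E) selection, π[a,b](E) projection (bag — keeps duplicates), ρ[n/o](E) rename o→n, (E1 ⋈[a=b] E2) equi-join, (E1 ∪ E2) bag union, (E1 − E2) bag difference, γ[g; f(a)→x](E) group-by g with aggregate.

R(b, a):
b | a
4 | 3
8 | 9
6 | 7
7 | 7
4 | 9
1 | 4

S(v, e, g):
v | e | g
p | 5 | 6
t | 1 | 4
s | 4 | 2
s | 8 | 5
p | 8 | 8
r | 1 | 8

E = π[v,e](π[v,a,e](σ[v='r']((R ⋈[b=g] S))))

σ filters on v, owned by the right side.
E' = π[v,e](π[v,a,e]((R ⋈[b=g] σ[v='r'](S))))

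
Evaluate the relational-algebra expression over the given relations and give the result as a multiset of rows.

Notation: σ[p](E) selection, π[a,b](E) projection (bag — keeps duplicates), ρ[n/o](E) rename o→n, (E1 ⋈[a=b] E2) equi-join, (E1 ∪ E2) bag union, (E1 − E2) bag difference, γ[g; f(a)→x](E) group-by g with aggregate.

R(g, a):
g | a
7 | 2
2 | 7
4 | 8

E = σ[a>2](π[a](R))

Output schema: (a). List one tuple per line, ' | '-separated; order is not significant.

Row counts bottom-up:
  R → 3
  π[a](R) → 3
  σ[a>2](π[a](R)) → 2

== RESULT ==
a
7
8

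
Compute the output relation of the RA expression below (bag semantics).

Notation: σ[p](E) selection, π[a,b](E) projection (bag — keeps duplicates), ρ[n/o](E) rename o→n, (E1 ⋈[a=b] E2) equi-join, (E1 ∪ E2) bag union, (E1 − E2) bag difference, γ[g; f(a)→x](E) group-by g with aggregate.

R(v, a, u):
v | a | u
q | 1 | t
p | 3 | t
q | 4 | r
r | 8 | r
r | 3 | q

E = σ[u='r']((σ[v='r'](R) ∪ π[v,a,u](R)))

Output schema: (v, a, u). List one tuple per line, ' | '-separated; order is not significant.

Subexpression sizes:
  R → 5
  σ[v='r'](R) → 2
  R → 5
  π[v,a,u](R) → 5
  (σ[v='r'](R) ∪ π[v,a,u](R)) → 7
  σ[u='r']((σ[v='r'](R) ∪ π[v,a,u](R))) → 3

== RESULT ==
v | a | u
q | 4 | r
r | 8 | r
r | 8 | r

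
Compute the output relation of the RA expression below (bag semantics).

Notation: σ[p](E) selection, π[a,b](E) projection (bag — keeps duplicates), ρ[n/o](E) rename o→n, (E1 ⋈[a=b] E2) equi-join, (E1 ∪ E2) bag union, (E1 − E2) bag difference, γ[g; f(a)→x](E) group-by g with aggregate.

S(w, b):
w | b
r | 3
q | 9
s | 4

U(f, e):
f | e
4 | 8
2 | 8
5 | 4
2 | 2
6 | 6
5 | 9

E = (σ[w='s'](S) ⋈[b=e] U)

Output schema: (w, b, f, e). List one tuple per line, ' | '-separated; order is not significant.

Row counts bottom-up:
  S → 3
  σ[w='s'](S) → 1
  U → 6
  (σ[w='s'](S) ⋈[b=e] U) → 1

== RESULT ==
w | b | f | e
s | 4 | 5 | 4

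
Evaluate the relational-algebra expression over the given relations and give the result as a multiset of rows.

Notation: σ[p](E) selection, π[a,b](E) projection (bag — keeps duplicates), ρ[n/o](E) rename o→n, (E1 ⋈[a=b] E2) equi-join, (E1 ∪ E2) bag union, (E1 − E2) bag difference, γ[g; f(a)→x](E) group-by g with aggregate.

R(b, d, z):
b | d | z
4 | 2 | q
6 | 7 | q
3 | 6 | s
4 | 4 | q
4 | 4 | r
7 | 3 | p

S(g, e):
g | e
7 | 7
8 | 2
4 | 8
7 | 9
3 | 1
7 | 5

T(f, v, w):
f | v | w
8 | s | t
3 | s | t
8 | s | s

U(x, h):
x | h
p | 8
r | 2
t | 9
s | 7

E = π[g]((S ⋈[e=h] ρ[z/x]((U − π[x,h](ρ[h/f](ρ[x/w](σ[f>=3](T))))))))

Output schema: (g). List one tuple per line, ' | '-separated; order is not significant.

Per-node cardinality:
  S → 6
  U → 4
  T → 3
  σ[f>=3](T) → 3
  ρ[x/w](σ[f>=3](T)) → 3
  ρ[h/f](ρ[x/w](σ[f>=3](T))) → 3
  π[x,h](ρ[h/f](ρ[x/w](σ[f>=3](T)))) → 3
  (U − π[x,h](ρ[h/f](ρ[x/w](σ[f>=3](T))))) → 4
  ρ[z/x]((U − π[x,h](ρ[h/f](ρ[x/w](σ[f>=3](T)))))) → 4
  (S ⋈[e=h] ρ[z/x]((U − π[x,h](ρ[h/f](ρ[x/w](σ[f>=3](T))))))) → 4
  π[g]((S ⋈[e=h] ρ[z/x]((U − π[x,h](ρ[h/f](ρ[x/w](σ[f>=3](T)))))))) → 4

== RESULT ==
g
4
7
7
8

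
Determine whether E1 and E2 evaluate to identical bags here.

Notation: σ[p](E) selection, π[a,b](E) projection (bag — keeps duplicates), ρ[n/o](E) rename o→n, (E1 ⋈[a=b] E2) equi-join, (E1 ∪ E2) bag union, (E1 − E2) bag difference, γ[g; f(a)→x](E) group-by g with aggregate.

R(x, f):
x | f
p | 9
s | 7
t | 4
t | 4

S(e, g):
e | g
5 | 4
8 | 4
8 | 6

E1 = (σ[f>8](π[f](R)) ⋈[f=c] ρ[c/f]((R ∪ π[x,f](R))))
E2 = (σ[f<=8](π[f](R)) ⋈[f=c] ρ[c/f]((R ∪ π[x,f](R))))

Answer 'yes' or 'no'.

E1 per-node cardinality:
  R → 4
  π[f](R) → 4
  σ[f>8](π[f](R)) → 1
  R → 4
  R → 4
  π[x,f](R) → 4
  (R ∪ π[x,f](R)) → 8
  ρ[c/f]((R ∪ π[x,f](R))) → 8
  (σ[f>8](π[f](R)) ⋈[f=c] ρ[c/f]((R ∪ π[x,f](R)))) → 2
E2 per-node cardinality:
  R → 4
  π[f](R) → 4
  σ[f<=8](π[f](R)) → 3
  R → 4
  R → 4
  π[x,f](R) → 4
  (R ∪ π[x,f](R)) → 8
  ρ[c/f]((R ∪ π[x,f](R))) → 8
  (σ[f<=8](π[f](R)) ⋈[f=c] ρ[c/f]((R ∪ π[x,f](R)))) → 10

E1 result:
f | x | c
9 | p | 9
9 | p | 9
E2 result:
f | x | c
4 | t | 4
4 | t | 4
4 | t | 4
4 | t | 4
4 | t | 4
4 | t | 4
4 | t | 4
4 | t | 4
7 | s | 7
7 | s | 7
Witness: (7, 's', 7) appears 0× in E1 but 2× in E2.

no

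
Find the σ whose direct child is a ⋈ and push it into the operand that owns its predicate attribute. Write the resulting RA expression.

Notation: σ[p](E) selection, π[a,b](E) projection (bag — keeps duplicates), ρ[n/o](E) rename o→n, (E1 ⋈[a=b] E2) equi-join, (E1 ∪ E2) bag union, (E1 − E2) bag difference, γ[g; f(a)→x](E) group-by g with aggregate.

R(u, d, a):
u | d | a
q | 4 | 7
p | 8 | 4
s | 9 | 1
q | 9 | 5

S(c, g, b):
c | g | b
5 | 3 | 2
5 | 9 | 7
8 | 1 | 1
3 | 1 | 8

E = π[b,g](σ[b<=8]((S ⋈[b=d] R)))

σ filters on b, owned by the left side.
E' = π[b,g]((σ[b<=8](S) ⋈[b=d] R))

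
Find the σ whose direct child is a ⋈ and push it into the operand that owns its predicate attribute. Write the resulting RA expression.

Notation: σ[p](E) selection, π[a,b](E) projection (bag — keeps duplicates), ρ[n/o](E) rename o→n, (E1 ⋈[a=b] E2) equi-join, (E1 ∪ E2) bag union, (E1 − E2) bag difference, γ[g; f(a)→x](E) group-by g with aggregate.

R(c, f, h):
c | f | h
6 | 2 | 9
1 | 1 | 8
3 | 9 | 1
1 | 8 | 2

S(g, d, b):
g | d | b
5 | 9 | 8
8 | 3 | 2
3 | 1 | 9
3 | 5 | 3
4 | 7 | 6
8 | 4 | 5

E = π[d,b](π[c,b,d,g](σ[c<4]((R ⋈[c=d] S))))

σ filters on c, owned by the left side.
E' = π[d,b](π[c,b,d,g]((σ[c<4](R) ⋈[c=d] S)))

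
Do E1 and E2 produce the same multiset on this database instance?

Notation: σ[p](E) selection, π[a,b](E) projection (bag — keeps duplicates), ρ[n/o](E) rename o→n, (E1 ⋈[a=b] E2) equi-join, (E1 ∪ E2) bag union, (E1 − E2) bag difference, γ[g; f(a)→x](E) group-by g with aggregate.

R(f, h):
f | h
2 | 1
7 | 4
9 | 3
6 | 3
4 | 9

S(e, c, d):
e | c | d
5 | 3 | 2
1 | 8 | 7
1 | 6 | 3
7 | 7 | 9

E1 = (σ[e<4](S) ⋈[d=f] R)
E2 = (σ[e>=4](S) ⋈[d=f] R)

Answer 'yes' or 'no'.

E1 subexpression sizes:
  S → 4
  σ[e<4](S) → 2
  R → 5
  (σ[e<4](S) ⋈[d=f] R) → 1
E2 subexpression sizes:
  S → 4
  σ[e>=4](S) → 2
  R → 5
  (σ[e>=4](S) ⋈[d=f] R) → 2

E1 result:
e | c | d | f | h
1 | 8 | 7 | 7 | 4
E2 result:
e | c | d | f | h
5 | 3 | 2 | 2 | 1
7 | 7 | 9 | 9 | 3
Witness: (1, 8, 7, 7, 4) appears 1× in E1 but 0× in E2.

no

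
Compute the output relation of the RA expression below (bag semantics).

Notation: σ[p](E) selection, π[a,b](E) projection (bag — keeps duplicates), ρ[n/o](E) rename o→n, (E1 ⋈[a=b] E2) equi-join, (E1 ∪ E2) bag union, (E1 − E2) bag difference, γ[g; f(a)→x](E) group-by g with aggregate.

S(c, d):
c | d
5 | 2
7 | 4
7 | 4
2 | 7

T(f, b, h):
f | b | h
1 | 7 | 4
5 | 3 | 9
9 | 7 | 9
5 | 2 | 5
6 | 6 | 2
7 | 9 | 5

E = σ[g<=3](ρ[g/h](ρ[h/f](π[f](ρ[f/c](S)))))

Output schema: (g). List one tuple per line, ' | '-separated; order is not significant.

Subexpression sizes:
  S → 4
  ρ[f/c](S) → 4
  π[f](ρ[f/c](S)) → 4
  ρ[h/f](π[f](ρ[f/c](S))) → 4
  ρ[g/h](ρ[h/f](π[f](ρ[f/c](S)))) → 4
  σ[g<=3](ρ[g/h](ρ[h/f](π[f](ρ[f/c](S))))) → 1

== RESULT ==
g
2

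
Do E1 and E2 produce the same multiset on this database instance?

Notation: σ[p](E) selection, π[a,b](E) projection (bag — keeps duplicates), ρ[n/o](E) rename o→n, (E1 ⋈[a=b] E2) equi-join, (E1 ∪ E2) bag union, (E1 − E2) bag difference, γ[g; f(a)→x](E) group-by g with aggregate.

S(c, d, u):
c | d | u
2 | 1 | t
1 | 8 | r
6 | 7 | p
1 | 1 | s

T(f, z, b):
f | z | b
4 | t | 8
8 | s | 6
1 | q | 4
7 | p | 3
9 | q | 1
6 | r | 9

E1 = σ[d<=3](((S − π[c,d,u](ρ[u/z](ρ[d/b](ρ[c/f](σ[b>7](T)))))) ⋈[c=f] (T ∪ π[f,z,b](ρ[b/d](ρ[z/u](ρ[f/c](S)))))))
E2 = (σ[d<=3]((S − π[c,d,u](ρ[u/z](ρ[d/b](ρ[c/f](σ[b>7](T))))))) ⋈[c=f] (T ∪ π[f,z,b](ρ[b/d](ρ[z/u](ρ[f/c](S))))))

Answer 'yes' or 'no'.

E1 stepwise |·|:
  S → 4
  T → 6
  σ[b>7](T) → 2
  ρ[c/f](σ[b>7](T)) → 2
  ρ[d/b](ρ[c/f](σ[b>7](T))) → 2
  ρ[u/z](ρ[d/b](ρ[c/f](σ[b>7](T)))) → 2
  π[c,d,u](ρ[u/z](ρ[d/b](ρ[c/f](σ[b>7](T))))) → 2
  (S − π[c,d,u](ρ[u/z](ρ[d/b](ρ[c/f](σ[b>7](T)))))) → 4
  T → 6
  S → 4
  ρ[f/c](S) → 4
  ρ[z/u](ρ[f/c](S)) → 4
  ρ[b/d](ρ[z/u](ρ[f/c](S))) → 4
  π[f,z,b](ρ[b/d](ρ[z/u](ρ[f/c](S)))) → 4
  (T ∪ π[f,z,b](ρ[b/d](ρ[z/u](ρ[f/c](S))))) → 10
  ((S − π[c,d,u](ρ[u/z](ρ[d/b](ρ[c/f](σ[b>7](T)))))) ⋈[c=f] (T ∪ π[f,z,b](ρ[b/d](ρ[z/u](ρ[f/c](S)))))) → 9
  σ[d<=3](((S − π[c,d,u](ρ[u/z](ρ[d/b](ρ[c/f](σ[b>7](T)))))) ⋈[c=f] (T ∪ π[f,z,b](ρ[b/d](ρ[z/u](ρ[f/c](S))))))) → 4
E2 stepwise |·|:
  S → 4
  T → 6
  σ[b>7](T) → 2
  ρ[c/f](σ[b>7](T)) → 2
  ρ[d/b](ρ[c/f](σ[b>7](T))) → 2
  ρ[u/z](ρ[d/b](ρ[c/f](σ[b>7](T)))) → 2
  π[c,d,u](ρ[u/z](ρ[d/b](ρ[c/f](σ[b>7](T))))) → 2
  (S − π[c,d,u](ρ[u/z](ρ[d/b](ρ[c/f](σ[b>7](T)))))) → 4
  σ[d<=3]((S − π[c,d,u](ρ[u/z](ρ[d/b](ρ[c/f](σ[b>7](T))))))) → 2
  T → 6
  S → 4
  ρ[f/c](S) → 4
  ρ[z/u](ρ[f/c](S)) → 4
  ρ[b/d](ρ[z/u](ρ[f/c](S))) → 4
  π[f,z,b](ρ[b/d](ρ[z/u](ρ[f/c](S)))) → 4
  (T ∪ π[f,z,b](ρ[b/d](ρ[z/u](ρ[f/c](S))))) → 10
  (σ[d<=3]((S − π[c,d,u](ρ[u/z](ρ[d/b](ρ[c/f](σ[b>7](T))))))) ⋈[c=f] (T ∪ π[f,z,b](ρ[b/d](ρ[z/u](ρ[f/c](S)))))) → 4

E1 and E2 produce the same multiset:
c | d | u | f | z | b
1 | 1 | s | 1 | q | 4
1 | 1 | s | 1 | r | 8
1 | 1 | s | 1 | s | 1
2 | 1 | t | 2 | t | 1

yes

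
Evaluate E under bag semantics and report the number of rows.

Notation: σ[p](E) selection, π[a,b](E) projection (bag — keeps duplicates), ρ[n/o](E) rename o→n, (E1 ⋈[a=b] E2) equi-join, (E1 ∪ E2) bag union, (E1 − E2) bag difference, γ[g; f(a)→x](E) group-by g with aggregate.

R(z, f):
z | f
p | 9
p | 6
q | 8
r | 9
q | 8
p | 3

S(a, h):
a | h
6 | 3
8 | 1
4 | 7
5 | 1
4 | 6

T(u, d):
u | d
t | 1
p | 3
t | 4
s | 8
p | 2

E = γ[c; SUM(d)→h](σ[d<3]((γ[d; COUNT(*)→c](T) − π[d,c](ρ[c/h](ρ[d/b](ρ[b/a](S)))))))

Stepwise |·|:
  T → 5
  γ[d; COUNT(*)→c](T) → 5
  S → 5
  ρ[b/a](S) → 5
  ρ[d/b](ρ[b/a](S)) → 5
  ρ[c/h](ρ[d/b](ρ[b/a](S))) → 5
  π[d,c](ρ[c/h](ρ[d/b](ρ[b/a](S)))) → 5
  (γ[d; COUNT(*)→c](T) − π[d,c](ρ[c/h](ρ[d/b](ρ[b/a](S))))) → 4
  σ[d<3]((γ[d; COUNT(*)→c](T) − π[d,c](ρ[c/h](ρ[d/b](ρ[b/a](S)))))) → 2
  γ[c; SUM(d)→h](σ[d<3]((γ[d; COUNT(*)→c](T) − π[d,c](ρ[c/h](ρ[d/b](ρ[b/a](S))))))) → 1

|E| = 1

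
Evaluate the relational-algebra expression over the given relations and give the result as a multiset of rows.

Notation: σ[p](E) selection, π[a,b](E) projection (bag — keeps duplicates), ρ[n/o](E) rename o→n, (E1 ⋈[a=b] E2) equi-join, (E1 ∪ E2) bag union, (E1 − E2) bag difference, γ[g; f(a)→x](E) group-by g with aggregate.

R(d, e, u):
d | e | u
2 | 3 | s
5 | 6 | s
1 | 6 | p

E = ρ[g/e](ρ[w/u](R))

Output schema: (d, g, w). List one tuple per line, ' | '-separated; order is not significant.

Row counts bottom-up:
  R → 3
  ρ[w/u](R) → 3
  ρ[g/e](ρ[w/u](R)) → 3

== RESULT ==
d | g | w
1 | 6 | p
2 | 3 | s
5 | 6 | s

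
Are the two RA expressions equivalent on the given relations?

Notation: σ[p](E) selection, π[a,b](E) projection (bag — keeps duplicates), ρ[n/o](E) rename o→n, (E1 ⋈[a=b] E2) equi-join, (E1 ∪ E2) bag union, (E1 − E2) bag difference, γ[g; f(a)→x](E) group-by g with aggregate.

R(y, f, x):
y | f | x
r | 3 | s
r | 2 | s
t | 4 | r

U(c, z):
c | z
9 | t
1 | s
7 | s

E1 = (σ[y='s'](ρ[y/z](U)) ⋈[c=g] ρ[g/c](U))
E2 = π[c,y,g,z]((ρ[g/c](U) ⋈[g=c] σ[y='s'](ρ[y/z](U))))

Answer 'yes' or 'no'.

E1 row counts bottom-up:
  U → 3
  ρ[y/z](U) → 3
  σ[y='s'](ρ[y/z](U)) → 2
  U → 3
  ρ[g/c](U) → 3
  (σ[y='s'](ρ[y/z](U)) ⋈[c=g] ρ[g/c](U)) → 2
E2 row counts bottom-up:
  U → 3
  ρ[g/c](U) → 3
  U → 3
  ρ[y/z](U) → 3
  σ[y='s'](ρ[y/z](U)) → 2
  (ρ[g/c](U) ⋈[g=c] σ[y='s'](ρ[y/z](U))) → 2
  π[c,y,g,z]((ρ[g/c](U) ⋈[g=c] σ[y='s'](ρ[y/z](U)))) → 2

E1 and E2 produce the same multiset:
c | y | g | z
1 | s | 1 | s
7 | s | 7 | s

yes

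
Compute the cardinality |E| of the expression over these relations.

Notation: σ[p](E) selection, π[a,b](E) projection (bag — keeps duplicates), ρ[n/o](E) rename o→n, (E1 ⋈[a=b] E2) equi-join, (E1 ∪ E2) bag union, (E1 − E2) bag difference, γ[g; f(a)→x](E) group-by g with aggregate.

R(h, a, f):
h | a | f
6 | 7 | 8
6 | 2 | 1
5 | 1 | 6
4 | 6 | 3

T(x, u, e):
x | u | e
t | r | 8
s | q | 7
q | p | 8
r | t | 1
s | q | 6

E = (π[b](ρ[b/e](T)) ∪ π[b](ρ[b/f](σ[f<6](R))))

Row counts bottom-up:
  T → 5
  ρ[b/e](T) → 5
  π[b](ρ[b/e](T)) → 5
  R → 4
  σ[f<6](R) → 2
  ρ[b/f](σ[f<6](R)) → 2
  π[b](ρ[b/f](σ[f<6](R))) → 2
  (π[b](ρ[b/e](T)) ∪ π[b](ρ[b/f](σ[f<6](R)))) → 7

|E| = 7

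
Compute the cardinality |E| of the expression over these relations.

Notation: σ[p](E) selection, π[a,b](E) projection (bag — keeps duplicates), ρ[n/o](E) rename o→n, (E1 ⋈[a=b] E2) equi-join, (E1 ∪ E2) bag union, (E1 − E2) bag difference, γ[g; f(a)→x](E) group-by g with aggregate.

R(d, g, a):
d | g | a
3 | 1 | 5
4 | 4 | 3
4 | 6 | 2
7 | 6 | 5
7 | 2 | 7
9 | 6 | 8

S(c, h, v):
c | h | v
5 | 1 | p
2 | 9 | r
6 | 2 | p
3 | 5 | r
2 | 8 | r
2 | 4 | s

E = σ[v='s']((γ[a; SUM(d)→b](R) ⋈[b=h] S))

Stepwise |·|:
  R → 6
  γ[a; SUM(d)→b](R) → 5
  S → 6
  (γ[a; SUM(d)→b](R) ⋈[b=h] S) → 3
  σ[v='s']((γ[a; SUM(d)→b](R) ⋈[b=h] S)) → 2

|E| = 2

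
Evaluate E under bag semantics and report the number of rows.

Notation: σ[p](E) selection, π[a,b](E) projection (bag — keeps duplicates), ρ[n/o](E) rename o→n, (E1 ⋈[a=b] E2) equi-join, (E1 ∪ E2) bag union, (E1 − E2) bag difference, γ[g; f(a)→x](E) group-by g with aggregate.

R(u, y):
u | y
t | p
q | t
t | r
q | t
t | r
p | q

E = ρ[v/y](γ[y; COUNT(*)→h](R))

Row counts bottom-up:
  R → 6
  γ[y; COUNT(*)→h](R) → 4
  ρ[v/y](γ[y; COUNT(*)→h](R)) → 4

|E| = 4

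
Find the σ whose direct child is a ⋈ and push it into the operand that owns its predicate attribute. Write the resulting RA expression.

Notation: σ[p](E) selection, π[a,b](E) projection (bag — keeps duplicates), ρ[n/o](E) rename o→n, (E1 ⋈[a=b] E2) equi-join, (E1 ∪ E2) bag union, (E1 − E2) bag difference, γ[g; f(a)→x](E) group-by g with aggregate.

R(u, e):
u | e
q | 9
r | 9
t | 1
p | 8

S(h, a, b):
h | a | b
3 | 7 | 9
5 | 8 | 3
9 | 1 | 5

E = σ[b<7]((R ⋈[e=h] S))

σ filters on b, owned by the right side.
E' = (R ⋈[e=h] σ[b<7](S))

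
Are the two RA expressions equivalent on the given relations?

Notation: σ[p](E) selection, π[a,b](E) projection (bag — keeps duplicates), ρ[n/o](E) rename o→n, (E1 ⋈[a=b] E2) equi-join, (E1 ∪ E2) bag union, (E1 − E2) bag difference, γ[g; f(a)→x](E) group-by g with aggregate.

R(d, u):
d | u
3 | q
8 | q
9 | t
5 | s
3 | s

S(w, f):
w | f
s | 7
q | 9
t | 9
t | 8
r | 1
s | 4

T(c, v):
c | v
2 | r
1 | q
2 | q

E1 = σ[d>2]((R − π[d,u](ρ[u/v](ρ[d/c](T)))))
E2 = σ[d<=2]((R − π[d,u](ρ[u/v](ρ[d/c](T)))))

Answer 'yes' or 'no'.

E1 stepwise |·|:
  R → 5
  T → 3
  ρ[d/c](T) → 3
  ρ[u/v](ρ[d/c](T)) → 3
  π[d,u](ρ[u/v](ρ[d/c](T))) → 3
  (R − π[d,u](ρ[u/v](ρ[d/c](T)))) → 5
  σ[d>2]((R − π[d,u](ρ[u/v](ρ[d/c](T))))) → 5
E2 stepwise |·|:
  R → 5
  T → 3
  ρ[d/c](T) → 3
  ρ[u/v](ρ[d/c](T)) → 3
  π[d,u](ρ[u/v](ρ[d/c](T))) → 3
  (R − π[d,u](ρ[u/v](ρ[d/c](T)))) → 5
  σ[d<=2]((R − π[d,u](ρ[u/v](ρ[d/c](T))))) → 0

E1 result:
d | u
3 | q
3 | s
5 | s
8 | q
9 | t
E2 result:
d | u
(0 rows)
Witness: (8, 'q') appears 1× in E1 but 0× in E2.

no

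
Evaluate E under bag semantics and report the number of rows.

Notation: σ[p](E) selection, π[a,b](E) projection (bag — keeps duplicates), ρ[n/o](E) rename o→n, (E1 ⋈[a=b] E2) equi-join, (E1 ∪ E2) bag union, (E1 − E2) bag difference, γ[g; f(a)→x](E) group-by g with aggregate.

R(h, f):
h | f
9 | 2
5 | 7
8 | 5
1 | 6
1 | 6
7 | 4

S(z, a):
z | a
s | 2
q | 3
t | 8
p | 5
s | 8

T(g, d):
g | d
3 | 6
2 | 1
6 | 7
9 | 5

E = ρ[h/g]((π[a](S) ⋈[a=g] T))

Subexpression sizes:
  S → 5
  π[a](S) → 5
  T → 4
  (π[a](S) ⋈[a=g] T) → 2
  ρ[h/g]((π[a](S) ⋈[a=g] T)) → 2

|E| = 2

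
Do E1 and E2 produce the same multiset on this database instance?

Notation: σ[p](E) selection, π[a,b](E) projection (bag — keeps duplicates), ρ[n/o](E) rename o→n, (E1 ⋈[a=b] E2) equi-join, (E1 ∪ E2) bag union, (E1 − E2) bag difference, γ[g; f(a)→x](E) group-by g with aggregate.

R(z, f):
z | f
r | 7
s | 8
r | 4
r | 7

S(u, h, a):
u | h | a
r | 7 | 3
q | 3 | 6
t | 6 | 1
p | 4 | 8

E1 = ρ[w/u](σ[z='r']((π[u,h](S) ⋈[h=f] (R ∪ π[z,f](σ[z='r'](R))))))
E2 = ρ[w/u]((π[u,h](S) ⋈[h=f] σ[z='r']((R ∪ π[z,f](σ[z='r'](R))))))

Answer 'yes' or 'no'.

E1 row counts bottom-up:
  S → 4
  π[u,h](S) → 4
  R → 4
  R → 4
  σ[z='r'](R) → 3
  π[z,f](σ[z='r'](R)) → 3
  (R ∪ π[z,f](σ[z='r'](R))) → 7
  (π[u,h](S) ⋈[h=f] (R ∪ π[z,f](σ[z='r'](R)))) → 6
  σ[z='r']((π[u,h](S) ⋈[h=f] (R ∪ π[z,f](σ[z='r'](R))))) → 6
  ρ[w/u](σ[z='r']((π[u,h](S) ⋈[h=f] (R ∪ π[z,f](σ[z='r'](R)))))) → 6
E2 row counts bottom-up:
  S → 4
  π[u,h](S) → 4
  R → 4
  R → 4
  σ[z='r'](R) → 3
  π[z,f](σ[z='r'](R)) → 3
  (R ∪ π[z,f](σ[z='r'](R))) → 7
  σ[z='r']((R ∪ π[z,f](σ[z='r'](R)))) → 6
  (π[u,h](S) ⋈[h=f] σ[z='r']((R ∪ π[z,f](σ[z='r'](R))))) → 6
  ρ[w/u]((π[u,h](S) ⋈[h=f] σ[z='r']((R ∪ π[z,f](σ[z='r'](R)))))) → 6

E1 and E2 produce the same multiset:
w | h | z | f
p | 4 | r | 4
p | 4 | r | 4
r | 7 | r | 7
r | 7 | r | 7
r | 7 | r | 7
r | 7 | r | 7

yes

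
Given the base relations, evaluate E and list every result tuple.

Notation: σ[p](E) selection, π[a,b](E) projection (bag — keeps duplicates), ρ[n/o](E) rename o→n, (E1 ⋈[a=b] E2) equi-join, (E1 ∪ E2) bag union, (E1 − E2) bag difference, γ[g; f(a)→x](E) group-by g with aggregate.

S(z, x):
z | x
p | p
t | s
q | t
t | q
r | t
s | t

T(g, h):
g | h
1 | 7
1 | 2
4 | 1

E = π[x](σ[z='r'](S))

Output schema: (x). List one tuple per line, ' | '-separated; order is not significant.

Subexpression sizes:
  S → 6
  σ[z='r'](S) → 1
  π[x](σ[z='r'](S)) → 1

== RESULT ==
x
t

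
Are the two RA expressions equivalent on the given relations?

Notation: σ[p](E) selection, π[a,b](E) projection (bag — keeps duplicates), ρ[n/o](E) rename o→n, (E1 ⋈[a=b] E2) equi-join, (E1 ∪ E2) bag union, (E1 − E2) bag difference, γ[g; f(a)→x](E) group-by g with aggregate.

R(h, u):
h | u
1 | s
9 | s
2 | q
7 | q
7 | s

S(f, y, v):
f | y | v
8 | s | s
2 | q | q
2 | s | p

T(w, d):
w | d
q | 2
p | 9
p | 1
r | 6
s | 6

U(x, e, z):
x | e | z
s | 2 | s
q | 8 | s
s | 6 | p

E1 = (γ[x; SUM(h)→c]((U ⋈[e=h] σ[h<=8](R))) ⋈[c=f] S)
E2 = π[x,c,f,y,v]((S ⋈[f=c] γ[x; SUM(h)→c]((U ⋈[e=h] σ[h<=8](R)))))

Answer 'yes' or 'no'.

E1 stepwise |·|:
  U → 3
  R → 5
  σ[h<=8](R) → 4
  (U ⋈[e=h] σ[h<=8](R)) → 1
  γ[x; SUM(h)→c]((U ⋈[e=h] σ[h<=8](R))) → 1
  S → 3
  (γ[x; SUM(h)→c]((U ⋈[e=h] σ[h<=8](R))) ⋈[c=f] S) → 2
E2 stepwise |·|:
  S → 3
  U → 3
  R → 5
  σ[h<=8](R) → 4
  (U ⋈[e=h] σ[h<=8](R)) → 1
  γ[x; SUM(h)→c]((U ⋈[e=h] σ[h<=8](R))) → 1
  (S ⋈[f=c] γ[x; SUM(h)→c]((U ⋈[e=h] σ[h<=8](R)))) → 2
  π[x,c,f,y,v]((S ⋈[f=c] γ[x; SUM(h)→c]((U ⋈[e=h] σ[h<=8](R))))) → 2

E1 and E2 produce the same multiset:
x | c | f | y | v
s | 2 | 2 | q | q
s | 2 | 2 | s | p

yes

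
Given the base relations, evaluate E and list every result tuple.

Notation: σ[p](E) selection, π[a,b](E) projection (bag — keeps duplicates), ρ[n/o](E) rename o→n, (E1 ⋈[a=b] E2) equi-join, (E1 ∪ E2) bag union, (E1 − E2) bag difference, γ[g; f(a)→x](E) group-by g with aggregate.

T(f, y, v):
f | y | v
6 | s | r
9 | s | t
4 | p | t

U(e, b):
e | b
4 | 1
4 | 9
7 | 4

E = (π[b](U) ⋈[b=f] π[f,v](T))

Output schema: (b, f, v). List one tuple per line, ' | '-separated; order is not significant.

Row counts bottom-up:
  U → 3
  π[b](U) → 3
  T → 3
  π[f,v](T) → 3
  (π[b](U) ⋈[b=f] π[f,v](T)) → 2

== RESULT ==
b | f | v
4 | 4 | t
9 | 9 | t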